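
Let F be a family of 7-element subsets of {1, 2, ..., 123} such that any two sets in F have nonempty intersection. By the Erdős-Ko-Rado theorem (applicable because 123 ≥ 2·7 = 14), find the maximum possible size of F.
max |F| = C(122, 6) = 4042116078

Erdős-Ko-Rado (1961): when n ≥ 2k, max |F| = C(n−1, k−1). The bound is attained by the star {A : i ∈ A} for any fixed i ∈ [n]. Here C(123−1, 7−1) = C(122, 6) = 4042116078.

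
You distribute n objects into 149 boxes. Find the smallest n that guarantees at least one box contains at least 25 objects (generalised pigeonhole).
n = (25 − 1)·149 + 1 = 3577

By the generalised pigeonhole principle, to guarantee some box contains ≥ r objects we need more than (r − 1) · k objects total. Threshold: n = (r − 1) · k + 1. With r = 25 and k = 149: n = 24 · 149 + 1 = 3576 + 1 = 3577. For n = 3576 = 24 · 149, we can put exactly 24 objects in every box, avoiding 25 in any single one — so 3577 is tight.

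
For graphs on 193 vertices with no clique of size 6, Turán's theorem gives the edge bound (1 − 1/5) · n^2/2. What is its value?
Turán density bound = (4/5) · 193^2/2 = 74498/5 ≈ 14899.6

Turán's theorem: ex(n, K_{r+1}) is achieved by the complete r-partite Turán graph T(n, r) with parts as balanced as possible, and is at most (1 − 1/r) · n^2/2. For r = 5, n = 193: the density bound is (4/5) · 37249/2 = 74498/5 ≈ 14899.6. The integer-valued extremum is e(T(193, 5)) = 14899, which is strictly less than the density bound 74498/5 since 5 ∤ 193 (the parts of T(193, 5) cannot all be equal).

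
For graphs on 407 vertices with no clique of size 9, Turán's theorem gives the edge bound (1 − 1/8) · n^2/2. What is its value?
Turán density bound = (7/8) · 407^2/2 = 1159543/16 ≈ 72471.4375

Turán's theorem: ex(n, K_{r+1}) is achieved by the complete r-partite Turán graph T(n, r) with parts as balanced as possible, and is at most (1 − 1/r) · n^2/2. For r = 8, n = 407: the density bound is (7/8) · 165649/2 = 1159543/16 ≈ 72471.4375. The integer-valued extremum is e(T(407, 8)) = 72471, which is strictly less than the density bound 1159543/16 since 8 ∤ 407 (the parts of T(407, 8) cannot all be equal).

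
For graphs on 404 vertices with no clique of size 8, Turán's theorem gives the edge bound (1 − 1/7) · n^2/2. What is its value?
Turán density bound = (6/7) · 404^2/2 = 489648/7 ≈ 69949.7143

Turán's theorem: ex(n, K_{r+1}) is achieved by the complete r-partite Turán graph T(n, r) with parts as balanced as possible, and is at most (1 − 1/r) · n^2/2. For r = 7, n = 404: the density bound is (6/7) · 163216/2 = 489648/7 ≈ 69949.7143. The integer-valued extremum is e(T(404, 7)) = 69949, which is strictly less than the density bound 489648/7 since 7 ∤ 404 (the parts of T(404, 7) cannot all be equal).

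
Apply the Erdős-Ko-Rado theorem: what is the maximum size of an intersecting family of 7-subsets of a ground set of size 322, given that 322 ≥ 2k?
max |F| = C(321, 6) = 1449728451424

The Erdős-Ko-Rado theorem states: for n ≥ 2k, an intersecting family of k-subsets of an n-element set has size at most C(n − 1, k − 1), with equality for 'star' families {A ⊆ [n] : |A| = k, i ∈ A} (fix an element i). For n = 322, k = 7: C(321, 6) = 1449728451424.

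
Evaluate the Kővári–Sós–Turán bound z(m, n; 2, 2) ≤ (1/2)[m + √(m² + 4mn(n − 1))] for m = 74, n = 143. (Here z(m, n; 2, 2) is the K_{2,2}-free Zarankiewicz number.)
z(74, 143; 2, 2) ≤ (1/2)[74 + √(74² + 4·74·143·142)] = (1/2)[74 + √6016052] = 1263.3821

Kővári–Sós–Turán: let r_1, ..., r_74 be the row sums and z = Σ r_i the total number of 1s. Each pair of columns can share at most one row with both entries 1 (else a 2×2 all-ones block appears), so Σ_i C(r_i, 2) ≤ C(143, 2) = 10153. By convexity Σ_i C(r_i, 2) ≥ 74·C(z/74, 2) = z(z − 74)/(2·74), giving z² − 74z − 74·143·142 ≤ 0 and hence z ≤ (1/2)[74 + √(5476 + 4·1502644)] = (1/2)[74 + √6016052] ≈ (1/2)(74 + 2452.7642) = 1263.3821.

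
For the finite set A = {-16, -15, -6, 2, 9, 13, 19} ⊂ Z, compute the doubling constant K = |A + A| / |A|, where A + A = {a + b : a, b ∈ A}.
K = |A + A| / |A| = 26/7

Enumerate A + A = {a + b : a, b ∈ A}. With |A| = 7, there are |A|^2 = 49 ordered sum pairs; collecting distinct values, A + A = {-32, -31, -30, -22, -21, -14, -13, -12, -7, -6, -4, -3, -2, 3, 4, 7, 11, 13, 15, 18, 21, 22, 26, 28, 32, 38}, so |A + A| = 26. Thus K = 26/7. For comparison, the minimum possible |A + A| over all 7-element sets is 2·7 − 1 = 13 (so min K = 13/7), attained only by arithmetic progressions.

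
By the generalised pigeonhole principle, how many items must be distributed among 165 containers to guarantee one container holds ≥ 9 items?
n = (9 − 1)·165 + 1 = 1321

By the generalised pigeonhole principle, to guarantee some box contains ≥ r objects we need more than (r − 1) · k objects total. Threshold: n = (r − 1) · k + 1. With r = 9 and k = 165: n = 8 · 165 + 1 = 1320 + 1 = 1321. For n = 1320 = 8 · 165, we can put exactly 8 objects in every box, avoiding 9 in any single one — so 1321 is tight.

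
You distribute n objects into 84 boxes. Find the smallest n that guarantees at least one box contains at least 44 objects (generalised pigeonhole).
n = (44 − 1)·84 + 1 = 3613

By the generalised pigeonhole principle, to guarantee some box contains ≥ r objects we need more than (r − 1) · k objects total. Threshold: n = (r − 1) · k + 1. With r = 44 and k = 84: n = 43 · 84 + 1 = 3612 + 1 = 3613. For n = 3612 = 43 · 84, we can put exactly 43 objects in every box, avoiding 44 in any single one — so 3613 is tight.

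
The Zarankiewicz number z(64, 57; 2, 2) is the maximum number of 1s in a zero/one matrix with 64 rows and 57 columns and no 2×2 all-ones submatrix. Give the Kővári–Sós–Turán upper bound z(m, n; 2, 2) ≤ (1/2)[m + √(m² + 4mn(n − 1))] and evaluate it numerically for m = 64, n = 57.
z(64, 57; 2, 2) ≤ (1/2)[64 + √(64² + 4·64·57·56)] = (1/2)[64 + √821248] = 485.1137

Kővári–Sós–Turán: let r_1, ..., r_64 be the row sums and z = Σ r_i the total number of 1s. Each pair of columns can share at most one row with both entries 1 (else a 2×2 all-ones block appears), so Σ_i C(r_i, 2) ≤ C(57, 2) = 1596. By convexity Σ_i C(r_i, 2) ≥ 64·C(z/64, 2) = z(z − 64)/(2·64), giving z² − 64z − 64·57·56 ≤ 0 and hence z ≤ (1/2)[64 + √(4096 + 4·204288)] = (1/2)[64 + √821248] ≈ (1/2)(64 + 906.2273) = 485.1137.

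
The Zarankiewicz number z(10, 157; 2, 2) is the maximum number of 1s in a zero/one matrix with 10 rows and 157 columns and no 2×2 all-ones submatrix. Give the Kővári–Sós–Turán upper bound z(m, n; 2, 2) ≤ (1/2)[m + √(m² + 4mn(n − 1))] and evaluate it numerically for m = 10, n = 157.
z(10, 157; 2, 2) ≤ (1/2)[10 + √(10² + 4·10·157·156)] = (1/2)[10 + √979780] = 499.9192

Kővári–Sós–Turán: let r_1, ..., r_10 be the row sums and z = Σ r_i the total number of 1s. Each pair of columns can share at most one row with both entries 1 (else a 2×2 all-ones block appears), so Σ_i C(r_i, 2) ≤ C(157, 2) = 12246. By convexity Σ_i C(r_i, 2) ≥ 10·C(z/10, 2) = z(z − 10)/(2·10), giving z² − 10z − 10·157·156 ≤ 0 and hence z ≤ (1/2)[10 + √(100 + 4·244920)] = (1/2)[10 + √979780] ≈ (1/2)(10 + 989.8384) = 499.9192.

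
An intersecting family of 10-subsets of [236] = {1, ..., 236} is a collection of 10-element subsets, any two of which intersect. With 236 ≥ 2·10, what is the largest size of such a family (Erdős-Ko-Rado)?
max |F| = C(235, 9) = 5158228719650435

The Erdős-Ko-Rado theorem states: for n ≥ 2k, an intersecting family of k-subsets of an n-element set has size at most C(n − 1, k − 1), with equality for 'star' families {A ⊆ [n] : |A| = k, i ∈ A} (fix an element i). For n = 236, k = 10: C(235, 9) = 5158228719650435.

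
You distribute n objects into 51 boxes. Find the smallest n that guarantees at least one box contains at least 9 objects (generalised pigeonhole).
n = (9 − 1)·51 + 1 = 409

By the generalised pigeonhole principle, to guarantee some box contains ≥ r objects we need more than (r − 1) · k objects total. Threshold: n = (r − 1) · k + 1. With r = 9 and k = 51: n = 8 · 51 + 1 = 408 + 1 = 409. For n = 408 = 8 · 51, we can put exactly 8 objects in every box, avoiding 9 in any single one — so 409 is tight.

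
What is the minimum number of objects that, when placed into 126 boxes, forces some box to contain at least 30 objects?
n = (30 − 1)·126 + 1 = 3655

By the generalised pigeonhole principle, to guarantee some box contains ≥ r objects we need more than (r − 1) · k objects total. Threshold: n = (r − 1) · k + 1. With r = 30 and k = 126: n = 29 · 126 + 1 = 3654 + 1 = 3655. For n = 3654 = 29 · 126, we can put exactly 29 objects in every box, avoiding 30 in any single one — so 3655 is tight.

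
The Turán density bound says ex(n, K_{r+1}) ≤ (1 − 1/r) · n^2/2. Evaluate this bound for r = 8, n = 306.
Turán density bound = (7/8) · 306^2/2 = 163863/4 ≈ 40965.75

Turán's theorem: ex(n, K_{r+1}) is achieved by the complete r-partite Turán graph T(n, r) with parts as balanced as possible, and is at most (1 − 1/r) · n^2/2. For r = 8, n = 306: the density bound is (7/8) · 93636/2 = 163863/4 ≈ 40965.75. The integer-valued extremum is e(T(306, 8)) = 40965, which is strictly less than the density bound 163863/4 since 8 ∤ 306 (the parts of T(306, 8) cannot all be equal).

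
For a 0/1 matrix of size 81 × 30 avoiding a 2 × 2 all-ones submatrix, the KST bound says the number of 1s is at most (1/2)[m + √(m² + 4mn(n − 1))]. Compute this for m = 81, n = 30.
z(81, 30; 2, 2) ≤ (1/2)[81 + √(81² + 4·81·30·29)] = (1/2)[81 + √288441] = 309.0335

Kővári–Sós–Turán: let r_1, ..., r_81 be the row sums and z = Σ r_i the total number of 1s. Each pair of columns can share at most one row with both entries 1 (else a 2×2 all-ones block appears), so Σ_i C(r_i, 2) ≤ C(30, 2) = 435. By convexity Σ_i C(r_i, 2) ≥ 81·C(z/81, 2) = z(z − 81)/(2·81), giving z² − 81z − 81·30·29 ≤ 0 and hence z ≤ (1/2)[81 + √(6561 + 4·70470)] = (1/2)[81 + √288441] ≈ (1/2)(81 + 537.067) = 309.0335.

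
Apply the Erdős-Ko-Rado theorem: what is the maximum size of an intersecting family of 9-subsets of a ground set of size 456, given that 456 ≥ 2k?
max |F| = C(455, 8) = 42824941024265400

The Erdős-Ko-Rado theorem states: for n ≥ 2k, an intersecting family of k-subsets of an n-element set has size at most C(n − 1, k − 1), with equality for 'star' families {A ⊆ [n] : |A| = k, i ∈ A} (fix an element i). For n = 456, k = 9: C(455, 8) = 42824941024265400.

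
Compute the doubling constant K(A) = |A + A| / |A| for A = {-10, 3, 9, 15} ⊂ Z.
K = |A + A| / |A| = 9/4

Enumerate A + A = {a + b : a, b ∈ A}. With |A| = 4, there are |A|^2 = 16 ordered sum pairs; collecting distinct values, A + A = {-20, -7, -1, 5, 6, 12, 18, 24, 30}, so |A + A| = 9. Thus K = 9/4. For comparison, the minimum possible |A + A| over all 4-element sets is 2·4 − 1 = 7 (so min K = 7/4), attained only by arithmetic progressions.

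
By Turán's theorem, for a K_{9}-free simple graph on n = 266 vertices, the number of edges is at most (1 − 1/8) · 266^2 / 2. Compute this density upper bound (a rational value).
Turán density bound = (7/8) · 266^2/2 = 123823/4 ≈ 30955.75

Turán's theorem: ex(n, K_{r+1}) is achieved by the complete r-partite Turán graph T(n, r) with parts as balanced as possible, and is at most (1 − 1/r) · n^2/2. For r = 8, n = 266: the density bound is (7/8) · 70756/2 = 123823/4 ≈ 30955.75. The integer-valued extremum is e(T(266, 8)) = 30955, which is strictly less than the density bound 123823/4 since 8 ∤ 266 (the parts of T(266, 8) cannot all be equal).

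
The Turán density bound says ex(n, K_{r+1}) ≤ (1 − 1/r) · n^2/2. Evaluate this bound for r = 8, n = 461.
Turán density bound = (7/8) · 461^2/2 = 1487647/16 ≈ 92977.9375

Turán's theorem: ex(n, K_{r+1}) is achieved by the complete r-partite Turán graph T(n, r) with parts as balanced as possible, and is at most (1 − 1/r) · n^2/2. For r = 8, n = 461: the density bound is (7/8) · 212521/2 = 1487647/16 ≈ 92977.9375. The integer-valued extremum is e(T(461, 8)) = 92977, which is strictly less than the density bound 1487647/16 since 8 ∤ 461 (the parts of T(461, 8) cannot all be equal).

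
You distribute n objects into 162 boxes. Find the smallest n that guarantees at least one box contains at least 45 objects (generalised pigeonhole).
n = (45 − 1)·162 + 1 = 7129

By the generalised pigeonhole principle, to guarantee some box contains ≥ r objects we need more than (r − 1) · k objects total. Threshold: n = (r − 1) · k + 1. With r = 45 and k = 162: n = 44 · 162 + 1 = 7128 + 1 = 7129. For n = 7128 = 44 · 162, we can put exactly 44 objects in every box, avoiding 45 in any single one — so 7129 is tight.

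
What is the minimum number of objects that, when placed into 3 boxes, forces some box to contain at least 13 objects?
n = (13 − 1)·3 + 1 = 37

By the generalised pigeonhole principle, to guarantee some box contains ≥ r objects we need more than (r − 1) · k objects total. Threshold: n = (r − 1) · k + 1. With r = 13 and k = 3: n = 12 · 3 + 1 = 36 + 1 = 37. For n = 36 = 12 · 3, we can put exactly 12 objects in every box, avoiding 13 in any single one — so 37 is tight.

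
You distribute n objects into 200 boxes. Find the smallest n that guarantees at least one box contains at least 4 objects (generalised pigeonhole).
n = (4 − 1)·200 + 1 = 601

By the generalised pigeonhole principle, to guarantee some box contains ≥ r objects we need more than (r − 1) · k objects total. Threshold: n = (r − 1) · k + 1. With r = 4 and k = 200: n = 3 · 200 + 1 = 600 + 1 = 601. For n = 600 = 3 · 200, we can put exactly 3 objects in every box, avoiding 4 in any single one — so 601 is tight.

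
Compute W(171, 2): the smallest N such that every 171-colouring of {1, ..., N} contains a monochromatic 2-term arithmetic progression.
W(171, 2) = 171 + 1 = 172

A 2-term AP is any pair of integers, so a monochromatic 2-AP exists iff some colour is used at least twice. With 171 colours, the colouring i ↦ i on {1, ..., 171} uses each colour once, avoiding any monochromatic pair, so W(171, 2) > 171. For {1, ..., 172}, pigeonhole forces two integers of the same colour, which form a monochromatic 2-AP. Hence W(171, 2) = 172.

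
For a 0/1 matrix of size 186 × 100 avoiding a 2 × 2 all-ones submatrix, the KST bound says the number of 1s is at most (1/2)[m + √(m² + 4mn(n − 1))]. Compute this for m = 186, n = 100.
z(186, 100; 2, 2) ≤ (1/2)[186 + √(186² + 4·186·100·99)] = (1/2)[186 + √7400196] = 1453.1651

Kővári–Sós–Turán: let r_1, ..., r_186 be the row sums and z = Σ r_i the total number of 1s. Each pair of columns can share at most one row with both entries 1 (else a 2×2 all-ones block appears), so Σ_i C(r_i, 2) ≤ C(100, 2) = 4950. By convexity Σ_i C(r_i, 2) ≥ 186·C(z/186, 2) = z(z − 186)/(2·186), giving z² − 186z − 186·100·99 ≤ 0 and hence z ≤ (1/2)[186 + √(34596 + 4·1841400)] = (1/2)[186 + √7400196] ≈ (1/2)(186 + 2720.3301) = 1453.1651.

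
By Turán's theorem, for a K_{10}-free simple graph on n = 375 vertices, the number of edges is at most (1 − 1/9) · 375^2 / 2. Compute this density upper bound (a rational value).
Turán density bound = (8/9) · 375^2/2 = 62500

Turán's theorem: ex(n, K_{r+1}) is achieved by the complete r-partite Turán graph T(n, r) with parts as balanced as possible, and is at most (1 − 1/r) · n^2/2. For r = 9, n = 375: the density bound is (8/9) · 140625/2 = 62500. The integer-valued extremum is e(T(375, 9)) = 62499, which is strictly less than the density bound 62500 since 9 ∤ 375 (the parts of T(375, 9) cannot all be equal).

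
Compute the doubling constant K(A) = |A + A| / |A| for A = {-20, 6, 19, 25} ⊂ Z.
K = |A + A| / |A| = 10/4 = 5/2

Enumerate A + A = {a + b : a, b ∈ A}. With |A| = 4, there are |A|^2 = 16 ordered sum pairs; collecting distinct values, A + A = {-40, -14, -1, 5, 12, 25, 31, 38, 44, 50}, so |A + A| = 10. Thus K = 10/4 = 5/2. For comparison, the minimum possible |A + A| over all 4-element sets is 2·4 − 1 = 7 (so min K = 7/4), attained only by arithmetic progressions.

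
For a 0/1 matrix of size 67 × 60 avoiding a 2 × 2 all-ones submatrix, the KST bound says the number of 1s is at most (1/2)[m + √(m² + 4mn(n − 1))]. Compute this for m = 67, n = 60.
z(67, 60; 2, 2) ≤ (1/2)[67 + √(67² + 4·67·60·59)] = (1/2)[67 + √953209] = 521.6621

Kővári–Sós–Turán: let r_1, ..., r_67 be the row sums and z = Σ r_i the total number of 1s. Each pair of columns can share at most one row with both entries 1 (else a 2×2 all-ones block appears), so Σ_i C(r_i, 2) ≤ C(60, 2) = 1770. By convexity Σ_i C(r_i, 2) ≥ 67·C(z/67, 2) = z(z − 67)/(2·67), giving z² − 67z − 67·60·59 ≤ 0 and hence z ≤ (1/2)[67 + √(4489 + 4·237180)] = (1/2)[67 + √953209] ≈ (1/2)(67 + 976.3242) = 521.6621.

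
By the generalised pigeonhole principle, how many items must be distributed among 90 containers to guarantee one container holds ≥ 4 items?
n = (4 − 1)·90 + 1 = 271

By the generalised pigeonhole principle, to guarantee some box contains ≥ r objects we need more than (r − 1) · k objects total. Threshold: n = (r − 1) · k + 1. With r = 4 and k = 90: n = 3 · 90 + 1 = 270 + 1 = 271. For n = 270 = 3 · 90, we can put exactly 3 objects in every box, avoiding 4 in any single one — so 271 is tight.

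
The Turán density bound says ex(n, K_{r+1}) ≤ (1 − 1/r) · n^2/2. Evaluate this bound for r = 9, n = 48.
Turán density bound = (8/9) · 48^2/2 = 1024

Turán's theorem: ex(n, K_{r+1}) is achieved by the complete r-partite Turán graph T(n, r) with parts as balanced as possible, and is at most (1 − 1/r) · n^2/2. For r = 9, n = 48: the density bound is (8/9) · 2304/2 = 1024. The integer-valued extremum is e(T(48, 9)) = 1023, which is strictly less than the density bound 1024 since 9 ∤ 48 (the parts of T(48, 9) cannot all be equal).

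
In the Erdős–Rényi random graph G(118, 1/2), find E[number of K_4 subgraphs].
E[# K_4] = C(118, 4) · (1/2)^C(4, 2) = 7673835 / 2^6 = 119903.671875

For each 4-subset S of vertices (there are C(118, 4) = 7673835 such S), let X_S = 1 if S induces a K_4 (all C(4, 2) = 6 edges present). Then P(X_S = 1) = (1/2)^6 = 1/64. By linearity of expectation, E[# K_4] = C(118, 4) · (1/2)^6 = 7673835 / 64 = 119903.671875.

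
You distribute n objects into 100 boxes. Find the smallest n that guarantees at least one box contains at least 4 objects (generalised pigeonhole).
n = (4 − 1)·100 + 1 = 301

By the generalised pigeonhole principle, to guarantee some box contains ≥ r objects we need more than (r − 1) · k objects total. Threshold: n = (r − 1) · k + 1. With r = 4 and k = 100: n = 3 · 100 + 1 = 300 + 1 = 301. For n = 300 = 3 · 100, we can put exactly 3 objects in every box, avoiding 4 in any single one — so 301 is tight.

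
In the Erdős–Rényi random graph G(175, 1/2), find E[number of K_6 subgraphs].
E[# K_6] = C(175, 6) · (1/2)^C(6, 2) = 36582584325 / 2^15 ≈ 1116411.875153

For each 6-subset S of vertices (there are C(175, 6) = 36582584325 such S), let X_S = 1 if S induces a K_6 (all C(6, 2) = 15 edges present). Then P(X_S = 1) = (1/2)^15 = 1/32768. By linearity of expectation, E[# K_6] = C(175, 6) · (1/2)^15 = 36582584325 / 32768 ≈ 1116411.875153.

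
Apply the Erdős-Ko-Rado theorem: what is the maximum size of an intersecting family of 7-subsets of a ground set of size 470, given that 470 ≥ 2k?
max |F| = C(469, 6) = 14313964311192

Erdős-Ko-Rado (1961): when n ≥ 2k, max |F| = C(n−1, k−1). The bound is attained by the star {A : i ∈ A} for any fixed i ∈ [n]. Here C(470−1, 7−1) = C(469, 6) = 14313964311192.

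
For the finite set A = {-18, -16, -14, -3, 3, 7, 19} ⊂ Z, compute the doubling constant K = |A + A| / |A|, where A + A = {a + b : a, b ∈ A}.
K = |A + A| / |A| = 26/7

Enumerate A + A = {a + b : a, b ∈ A}. With |A| = 7, there are |A|^2 = 49 ordered sum pairs; collecting distinct values, A + A = {-36, -34, -32, -30, -28, -21, -19, -17, -15, -13, -11, -9, -7, -6, 0, 1, 3, 4, 5, 6, 10, 14, 16, 22, 26, 38}, so |A + A| = 26. Thus K = 26/7. For comparison, the minimum possible |A + A| over all 7-element sets is 2·7 − 1 = 13 (so min K = 13/7), attained only by arithmetic progressions.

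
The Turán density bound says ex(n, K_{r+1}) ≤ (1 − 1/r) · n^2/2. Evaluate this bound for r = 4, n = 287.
Turán density bound = (3/4) · 287^2/2 = 247107/8 ≈ 30888.375

Turán's theorem: ex(n, K_{r+1}) is achieved by the complete r-partite Turán graph T(n, r) with parts as balanced as possible, and is at most (1 − 1/r) · n^2/2. For r = 4, n = 287: the density bound is (3/4) · 82369/2 = 247107/8 ≈ 30888.375. The integer-valued extremum is e(T(287, 4)) = 30888, which is strictly less than the density bound 247107/8 since 4 ∤ 287 (the parts of T(287, 4) cannot all be equal).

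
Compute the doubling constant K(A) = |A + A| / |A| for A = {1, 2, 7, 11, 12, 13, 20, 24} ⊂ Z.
K = |A + A| / |A| = 28/8 = 7/2

Enumerate A + A = {a + b : a, b ∈ A}. With |A| = 8, there are |A|^2 = 64 ordered sum pairs; collecting distinct values, A + A = {2, 3, 4, 8, 9, 12, 13, 14, 15, 18, 19, 20, 21, 22, 23, 24, 25, 26, 27, 31, 32, 33, 35, 36, 37, 40, 44, 48}, so |A + A| = 28. Thus K = 28/8 = 7/2. For comparison, the minimum possible |A + A| over all 8-element sets is 2·8 − 1 = 15 (so min K = 15/8), attained only by arithmetic progressions.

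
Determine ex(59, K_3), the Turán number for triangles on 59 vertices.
ex(59, K_3) = ⌊59^2/4⌋ = 870

Mantel (1907): a triangle-free graph on n vertices has at most ⌊n^2/4⌋ edges, with equality for the complete bipartite graph K_{⌊n/2⌋, ⌈n/2⌉}. For n = 59: ⌊59^2/4⌋ = ⌊3481/4⌋ = 870. The extremal graph is K_{29, 30}, which has 29·30 = 870 edges.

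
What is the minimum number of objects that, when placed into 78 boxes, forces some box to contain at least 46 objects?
n = (46 − 1)·78 + 1 = 3511

By the generalised pigeonhole principle, to guarantee some box contains ≥ r objects we need more than (r − 1) · k objects total. Threshold: n = (r − 1) · k + 1. With r = 46 and k = 78: n = 45 · 78 + 1 = 3510 + 1 = 3511. For n = 3510 = 45 · 78, we can put exactly 45 objects in every box, avoiding 46 in any single one — so 3511 is tight.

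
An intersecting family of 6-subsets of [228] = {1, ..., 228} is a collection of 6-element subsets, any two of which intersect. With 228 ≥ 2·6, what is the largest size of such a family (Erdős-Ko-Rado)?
max |F| = C(227, 5) = 4804945320

The Erdős-Ko-Rado theorem states: for n ≥ 2k, an intersecting family of k-subsets of an n-element set has size at most C(n − 1, k − 1), with equality for 'star' families {A ⊆ [n] : |A| = k, i ∈ A} (fix an element i). For n = 228, k = 6: C(227, 5) = 4804945320.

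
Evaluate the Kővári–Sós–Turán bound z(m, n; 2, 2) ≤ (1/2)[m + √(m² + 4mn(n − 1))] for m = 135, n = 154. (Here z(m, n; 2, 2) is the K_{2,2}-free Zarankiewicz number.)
z(135, 154; 2, 2) ≤ (1/2)[135 + √(135² + 4·135·154·153)] = (1/2)[135 + √12741705] = 1852.2762

Kővári–Sós–Turán: let r_1, ..., r_135 be the row sums and z = Σ r_i the total number of 1s. Each pair of columns can share at most one row with both entries 1 (else a 2×2 all-ones block appears), so Σ_i C(r_i, 2) ≤ C(154, 2) = 11781. By convexity Σ_i C(r_i, 2) ≥ 135·C(z/135, 2) = z(z − 135)/(2·135), giving z² − 135z − 135·154·153 ≤ 0 and hence z ≤ (1/2)[135 + √(18225 + 4·3180870)] = (1/2)[135 + √12741705] ≈ (1/2)(135 + 3569.5525) = 1852.2762.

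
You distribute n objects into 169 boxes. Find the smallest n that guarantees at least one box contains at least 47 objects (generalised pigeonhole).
n = (47 − 1)·169 + 1 = 7775

By the generalised pigeonhole principle, to guarantee some box contains ≥ r objects we need more than (r − 1) · k objects total. Threshold: n = (r − 1) · k + 1. With r = 47 and k = 169: n = 46 · 169 + 1 = 7774 + 1 = 7775. For n = 7774 = 46 · 169, we can put exactly 46 objects in every box, avoiding 47 in any single one — so 7775 is tight.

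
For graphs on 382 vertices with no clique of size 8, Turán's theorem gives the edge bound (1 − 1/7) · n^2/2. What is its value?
Turán density bound = (6/7) · 382^2/2 = 437772/7 ≈ 62538.8571

Turán's theorem: ex(n, K_{r+1}) is achieved by the complete r-partite Turán graph T(n, r) with parts as balanced as possible, and is at most (1 − 1/r) · n^2/2. For r = 7, n = 382: the density bound is (6/7) · 145924/2 = 437772/7 ≈ 62538.8571. The integer-valued extremum is e(T(382, 7)) = 62538, which is strictly less than the density bound 437772/7 since 7 ∤ 382 (the parts of T(382, 7) cannot all be equal).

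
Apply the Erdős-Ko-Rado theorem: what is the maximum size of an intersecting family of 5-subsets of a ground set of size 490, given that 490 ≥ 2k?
max |F| = C(489, 4) = 2353329126

The Erdős-Ko-Rado theorem states: for n ≥ 2k, an intersecting family of k-subsets of an n-element set has size at most C(n − 1, k − 1), with equality for 'star' families {A ⊆ [n] : |A| = k, i ∈ A} (fix an element i). For n = 490, k = 5: C(489, 4) = 2353329126.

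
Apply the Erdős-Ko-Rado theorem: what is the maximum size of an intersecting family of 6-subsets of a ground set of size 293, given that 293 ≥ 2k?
max |F| = C(292, 5) = 17091607968

Erdős-Ko-Rado (1961): when n ≥ 2k, max |F| = C(n−1, k−1). The bound is attained by the star {A : i ∈ A} for any fixed i ∈ [n]. Here C(293−1, 6−1) = C(292, 5) = 17091607968.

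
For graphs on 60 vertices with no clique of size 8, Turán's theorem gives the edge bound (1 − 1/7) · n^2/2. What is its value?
Turán density bound = (6/7) · 60^2/2 = 10800/7 ≈ 1542.8571

Turán's theorem: ex(n, K_{r+1}) is achieved by the complete r-partite Turán graph T(n, r) with parts as balanced as possible, and is at most (1 − 1/r) · n^2/2. For r = 7, n = 60: the density bound is (6/7) · 3600/2 = 10800/7 ≈ 1542.8571. The integer-valued extremum is e(T(60, 7)) = 1542, which is strictly less than the density bound 10800/7 since 7 ∤ 60 (the parts of T(60, 7) cannot all be equal).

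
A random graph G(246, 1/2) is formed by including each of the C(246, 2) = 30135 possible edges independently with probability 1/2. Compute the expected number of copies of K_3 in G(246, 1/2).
E[# K_3] = C(246, 3) · (1/2)^C(3, 2) = 2450980 / 2^3 = 612745/2 = 306372.5

For each 3-subset S of vertices (there are C(246, 3) = 2450980 such S), let X_S = 1 if S induces a K_3 (all C(3, 2) = 3 edges present). Then P(X_S = 1) = (1/2)^3 = 1/8. By linearity of expectation, E[# K_3] = C(246, 3) · (1/2)^3 = 2450980 / 8 = 612745/2 = 306372.5.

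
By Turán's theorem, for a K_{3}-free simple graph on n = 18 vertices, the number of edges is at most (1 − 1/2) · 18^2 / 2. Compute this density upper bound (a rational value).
Turán density bound = (1/2) · 18^2/2 = 81

Turán's theorem: ex(n, K_{r+1}) is achieved by the complete r-partite Turán graph T(n, r) with parts as balanced as possible, and is at most (1 − 1/r) · n^2/2. For r = 2, n = 18: the density bound is (1/2) · 324/2 = 81. Since 2 ∣ 18, the Turán graph T(18, 2) has parts of equal size 9, and its edge count e(T(18, 2)) = 81 attains the density bound exactly.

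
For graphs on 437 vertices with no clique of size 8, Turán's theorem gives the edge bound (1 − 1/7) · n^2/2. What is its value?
Turán density bound = (6/7) · 437^2/2 = 572907/7 ≈ 81843.8571

Turán's theorem: ex(n, K_{r+1}) is achieved by the complete r-partite Turán graph T(n, r) with parts as balanced as possible, and is at most (1 − 1/r) · n^2/2. For r = 7, n = 437: the density bound is (6/7) · 190969/2 = 572907/7 ≈ 81843.8571. The integer-valued extremum is e(T(437, 7)) = 81843, which is strictly less than the density bound 572907/7 since 7 ∤ 437 (the parts of T(437, 7) cannot all be equal).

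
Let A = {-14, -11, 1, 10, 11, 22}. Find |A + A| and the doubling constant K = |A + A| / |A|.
K = |A + A| / |A| = 20/6 = 10/3

Enumerate A + A = {a + b : a, b ∈ A}. With |A| = 6, there are |A|^2 = 36 ordered sum pairs; collecting distinct values, A + A = {-28, -25, -22, -13, -10, -4, -3, -1, 0, 2, 8, 11, 12, 20, 21, 22, 23, 32, 33, 44}, so |A + A| = 20. Thus K = 20/6 = 10/3. For comparison, the minimum possible |A + A| over all 6-element sets is 2·6 − 1 = 11 (so min K = 11/6), attained only by arithmetic progressions.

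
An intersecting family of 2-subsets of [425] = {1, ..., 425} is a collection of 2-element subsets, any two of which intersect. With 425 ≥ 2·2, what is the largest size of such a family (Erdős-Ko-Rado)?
max |F| = C(424, 1) = 424

Erdős-Ko-Rado (1961): when n ≥ 2k, max |F| = C(n−1, k−1). The bound is attained by the star {A : i ∈ A} for any fixed i ∈ [n]. Here C(425−1, 2−1) = C(424, 1) = 424.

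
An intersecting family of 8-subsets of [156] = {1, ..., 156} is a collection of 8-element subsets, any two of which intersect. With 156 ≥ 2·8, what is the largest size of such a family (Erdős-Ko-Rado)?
max |F| = C(155, 7) = 371716103550

The Erdős-Ko-Rado theorem states: for n ≥ 2k, an intersecting family of k-subsets of an n-element set has size at most C(n − 1, k − 1), with equality for 'star' families {A ⊆ [n] : |A| = k, i ∈ A} (fix an element i). For n = 156, k = 8: C(155, 7) = 371716103550.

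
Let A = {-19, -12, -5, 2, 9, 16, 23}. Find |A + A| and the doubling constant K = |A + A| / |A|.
K = |A + A| / |A| = 13/7

Enumerate A + A = {a + b : a, b ∈ A}. With |A| = 7, there are |A|^2 = 49 ordered sum pairs; collecting distinct values, A + A = {-38, -31, -24, -17, -10, -3, 4, 11, 18, 25, 32, 39, 46}, so |A + A| = 13. Thus K = 13/7. Here |A + A| = 2|A| − 1 = 13, the minimum possible — so K = 13/7 is minimal, which holds iff A is an arithmetic progression.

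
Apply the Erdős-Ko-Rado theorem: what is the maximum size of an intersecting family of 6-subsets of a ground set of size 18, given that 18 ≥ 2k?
max |F| = C(17, 5) = 6188

Erdős-Ko-Rado (1961): when n ≥ 2k, max |F| = C(n−1, k−1). The bound is attained by the star {A : i ∈ A} for any fixed i ∈ [n]. Here C(18−1, 6−1) = C(17, 5) = 6188.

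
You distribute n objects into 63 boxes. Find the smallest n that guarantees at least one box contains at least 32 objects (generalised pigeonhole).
n = (32 − 1)·63 + 1 = 1954

By the generalised pigeonhole principle, to guarantee some box contains ≥ r objects we need more than (r − 1) · k objects total. Threshold: n = (r − 1) · k + 1. With r = 32 and k = 63: n = 31 · 63 + 1 = 1953 + 1 = 1954. For n = 1953 = 31 · 63, we can put exactly 31 objects in every box, avoiding 32 in any single one — so 1954 is tight.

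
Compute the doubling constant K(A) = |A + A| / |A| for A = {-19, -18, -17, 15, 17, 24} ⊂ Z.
K = |A + A| / |A| = 19/6

Enumerate A + A = {a + b : a, b ∈ A}. With |A| = 6, there are |A|^2 = 36 ordered sum pairs; collecting distinct values, A + A = {-38, -37, -36, -35, -34, -4, -3, -2, -1, 0, 5, 6, 7, 30, 32, 34, 39, 41, 48}, so |A + A| = 19. Thus K = 19/6. For comparison, the minimum possible |A + A| over all 6-element sets is 2·6 − 1 = 11 (so min K = 11/6), attained only by arithmetic progressions.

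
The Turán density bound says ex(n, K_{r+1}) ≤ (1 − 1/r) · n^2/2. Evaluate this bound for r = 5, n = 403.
Turán density bound = (4/5) · 403^2/2 = 324818/5 ≈ 64963.6

Turán's theorem: ex(n, K_{r+1}) is achieved by the complete r-partite Turán graph T(n, r) with parts as balanced as possible, and is at most (1 − 1/r) · n^2/2. For r = 5, n = 403: the density bound is (4/5) · 162409/2 = 324818/5 ≈ 64963.6. The integer-valued extremum is e(T(403, 5)) = 64963, which is strictly less than the density bound 324818/5 since 5 ∤ 403 (the parts of T(403, 5) cannot all be equal).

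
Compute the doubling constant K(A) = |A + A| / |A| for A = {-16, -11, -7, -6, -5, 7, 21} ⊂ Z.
K = |A + A| / |A| = 25/7

Enumerate A + A = {a + b : a, b ∈ A}. With |A| = 7, there are |A|^2 = 49 ordered sum pairs; collecting distinct values, A + A = {-32, -27, -23, -22, -21, -18, -17, -16, -14, -13, -12, -11, -10, -9, -4, 0, 1, 2, 5, 10, 14, 15, 16, 28, 42}, so |A + A| = 25. Thus K = 25/7. For comparison, the minimum possible |A + A| over all 7-element sets is 2·7 − 1 = 13 (so min K = 13/7), attained only by arithmetic progressions.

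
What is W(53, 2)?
W(53, 2) = 53 + 1 = 54

A 2-term AP is any pair of integers, so a monochromatic 2-AP exists iff some colour is used at least twice. With 53 colours, the colouring i ↦ i on {1, ..., 53} uses each colour once, avoiding any monochromatic pair, so W(53, 2) > 53. For {1, ..., 54}, pigeonhole forces two integers of the same colour, which form a monochromatic 2-AP. Hence W(53, 2) = 54.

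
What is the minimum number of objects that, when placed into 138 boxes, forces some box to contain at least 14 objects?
n = (14 − 1)·138 + 1 = 1795

By the generalised pigeonhole principle, to guarantee some box contains ≥ r objects we need more than (r − 1) · k objects total. Threshold: n = (r − 1) · k + 1. With r = 14 and k = 138: n = 13 · 138 + 1 = 1794 + 1 = 1795. For n = 1794 = 13 · 138, we can put exactly 13 objects in every box, avoiding 14 in any single one — so 1795 is tight.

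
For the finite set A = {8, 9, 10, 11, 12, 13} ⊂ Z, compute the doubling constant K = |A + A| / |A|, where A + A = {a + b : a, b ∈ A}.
K = |A + A| / |A| = 11/6

Enumerate A + A = {a + b : a, b ∈ A}. With |A| = 6, there are |A|^2 = 36 ordered sum pairs; collecting distinct values, A + A = {16, 17, 18, 19, 20, 21, 22, 23, 24, 25, 26}, so |A + A| = 11. Thus K = 11/6. Here |A + A| = 2|A| − 1 = 11, the minimum possible — so K = 11/6 is minimal, which holds iff A is an arithmetic progression.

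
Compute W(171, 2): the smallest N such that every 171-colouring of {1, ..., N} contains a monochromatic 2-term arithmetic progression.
W(171, 2) = 171 + 1 = 172

A 2-term AP is any pair of integers, so a monochromatic 2-AP exists iff some colour is used at least twice. With 171 colours, the colouring i ↦ i on {1, ..., 171} uses each colour once, avoiding any monochromatic pair, so W(171, 2) > 171. For {1, ..., 172}, pigeonhole forces two integers of the same colour, which form a monochromatic 2-AP. Hence W(171, 2) = 172.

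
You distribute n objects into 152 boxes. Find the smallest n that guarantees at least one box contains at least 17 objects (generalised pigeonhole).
n = (17 − 1)·152 + 1 = 2433

By the generalised pigeonhole principle, to guarantee some box contains ≥ r objects we need more than (r − 1) · k objects total. Threshold: n = (r − 1) · k + 1. With r = 17 and k = 152: n = 16 · 152 + 1 = 2432 + 1 = 2433. For n = 2432 = 16 · 152, we can put exactly 16 objects in every box, avoiding 17 in any single one — so 2433 is tight.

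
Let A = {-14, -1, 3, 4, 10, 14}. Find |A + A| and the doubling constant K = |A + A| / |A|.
K = |A + A| / |A| = 20/6 = 10/3

Enumerate A + A = {a + b : a, b ∈ A}. With |A| = 6, there are |A|^2 = 36 ordered sum pairs; collecting distinct values, A + A = {-28, -15, -11, -10, -4, -2, 0, 2, 3, 6, 7, 8, 9, 13, 14, 17, 18, 20, 24, 28}, so |A + A| = 20. Thus K = 20/6 = 10/3. For comparison, the minimum possible |A + A| over all 6-element sets is 2·6 − 1 = 11 (so min K = 11/6), attained only by arithmetic progressions.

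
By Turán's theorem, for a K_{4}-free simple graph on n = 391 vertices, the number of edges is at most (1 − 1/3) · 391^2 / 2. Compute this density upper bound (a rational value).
Turán density bound = (2/3) · 391^2/2 = 152881/3 ≈ 50960.3333

Turán's theorem: ex(n, K_{r+1}) is achieved by the complete r-partite Turán graph T(n, r) with parts as balanced as possible, and is at most (1 − 1/r) · n^2/2. For r = 3, n = 391: the density bound is (2/3) · 152881/2 = 152881/3 ≈ 50960.3333. The integer-valued extremum is e(T(391, 3)) = 50960, which is strictly less than the density bound 152881/3 since 3 ∤ 391 (the parts of T(391, 3) cannot all be equal).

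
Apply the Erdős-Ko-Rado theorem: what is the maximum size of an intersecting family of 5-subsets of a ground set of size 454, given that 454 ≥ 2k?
max |F| = C(453, 4) = 1731467925

The Erdős-Ko-Rado theorem states: for n ≥ 2k, an intersecting family of k-subsets of an n-element set has size at most C(n − 1, k − 1), with equality for 'star' families {A ⊆ [n] : |A| = k, i ∈ A} (fix an element i). For n = 454, k = 5: C(453, 4) = 1731467925.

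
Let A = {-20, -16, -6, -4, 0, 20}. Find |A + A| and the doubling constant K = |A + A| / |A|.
K = |A + A| / |A| = 19/6

Enumerate A + A = {a + b : a, b ∈ A}. With |A| = 6, there are |A|^2 = 36 ordered sum pairs; collecting distinct values, A + A = {-40, -36, -32, -26, -24, -22, -20, -16, -12, -10, -8, -6, -4, 0, 4, 14, 16, 20, 40}, so |A + A| = 19. Thus K = 19/6. For comparison, the minimum possible |A + A| over all 6-element sets is 2·6 − 1 = 11 (so min K = 11/6), attained only by arithmetic progressions.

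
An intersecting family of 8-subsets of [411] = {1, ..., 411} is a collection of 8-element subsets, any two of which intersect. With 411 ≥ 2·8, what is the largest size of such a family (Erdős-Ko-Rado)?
max |F| = C(410, 7) = 367023288800520

The Erdős-Ko-Rado theorem states: for n ≥ 2k, an intersecting family of k-subsets of an n-element set has size at most C(n − 1, k − 1), with equality for 'star' families {A ⊆ [n] : |A| = k, i ∈ A} (fix an element i). For n = 411, k = 8: C(410, 7) = 367023288800520.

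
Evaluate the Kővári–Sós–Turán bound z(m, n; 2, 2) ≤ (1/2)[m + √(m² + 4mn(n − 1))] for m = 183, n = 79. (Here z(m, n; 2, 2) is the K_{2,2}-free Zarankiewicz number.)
z(183, 79; 2, 2) ≤ (1/2)[183 + √(183² + 4·183·79·78)] = (1/2)[183 + √4544073] = 1157.3416

Kővári–Sós–Turán: let r_1, ..., r_183 be the row sums and z = Σ r_i the total number of 1s. Each pair of columns can share at most one row with both entries 1 (else a 2×2 all-ones block appears), so Σ_i C(r_i, 2) ≤ C(79, 2) = 3081. By convexity Σ_i C(r_i, 2) ≥ 183·C(z/183, 2) = z(z − 183)/(2·183), giving z² − 183z − 183·79·78 ≤ 0 and hence z ≤ (1/2)[183 + √(33489 + 4·1127646)] = (1/2)[183 + √4544073] ≈ (1/2)(183 + 2131.6831) = 1157.3416.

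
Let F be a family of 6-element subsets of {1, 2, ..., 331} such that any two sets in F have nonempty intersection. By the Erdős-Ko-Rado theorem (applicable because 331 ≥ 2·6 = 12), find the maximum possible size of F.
max |F| = C(330, 5) = 31634996316

Erdős-Ko-Rado (1961): when n ≥ 2k, max |F| = C(n−1, k−1). The bound is attained by the star {A : i ∈ A} for any fixed i ∈ [n]. Here C(331−1, 6−1) = C(330, 5) = 31634996316.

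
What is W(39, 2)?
W(39, 2) = 39 + 1 = 40

A 2-term AP is any pair of integers, so a monochromatic 2-AP exists iff some colour is used at least twice. With 39 colours, the colouring i ↦ i on {1, ..., 39} uses each colour once, avoiding any monochromatic pair, so W(39, 2) > 39. For {1, ..., 40}, pigeonhole forces two integers of the same colour, which form a monochromatic 2-AP. Hence W(39, 2) = 40.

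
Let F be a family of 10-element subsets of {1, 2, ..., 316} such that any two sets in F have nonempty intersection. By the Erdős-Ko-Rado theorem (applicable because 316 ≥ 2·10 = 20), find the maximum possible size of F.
max |F| = C(315, 9) = 74980055027883005

Erdős-Ko-Rado (1961): when n ≥ 2k, max |F| = C(n−1, k−1). The bound is attained by the star {A : i ∈ A} for any fixed i ∈ [n]. Here C(316−1, 10−1) = C(315, 9) = 74980055027883005.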